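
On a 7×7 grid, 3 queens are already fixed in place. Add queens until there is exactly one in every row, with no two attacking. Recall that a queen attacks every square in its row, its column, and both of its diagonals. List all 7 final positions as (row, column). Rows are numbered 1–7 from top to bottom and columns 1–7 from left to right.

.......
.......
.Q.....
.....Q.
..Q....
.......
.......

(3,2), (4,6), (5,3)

Row 1: attacked by (3,2)→{2,4}; (4,6)→{3,6}; (5,3)→{3,7}. Safe: 1, 5. Place at column 1.
Row 2: attacked by (1,1)→{1,2}; (3,2)→{1,2,3}; (4,6)→{4,6}; (5,3)→{3,6}. Safe: 5, 7. Place at column 5.
Row 6: attacked by (1,1)→{1,6}; (2,5)→{1,5}; (3,2)→{2,5}; (4,6)→{4,6}; (5,3)→{2,3,4}. Safe: 7. Place at column 7.
Row 7: attacked by (1,1)→{1,7}; (2,5)→{5}; (3,2)→{2,6}; (4,6)→{3,6}; (5,3)→{1,3,5}; (6,7)→{6,7}. Safe: 4. Place at column 4.
Columns [1, 5, 2, 6, 3, 7, 4], r−c [0, -3, 1, -2, 2, -1, 3], r+c [2, 7, 5, 10, 8, 13, 11] are all distinct, so no two queens attack.

(1,1) (2,5) (3,2) (4,6) (5,3) (6,7) (7,4)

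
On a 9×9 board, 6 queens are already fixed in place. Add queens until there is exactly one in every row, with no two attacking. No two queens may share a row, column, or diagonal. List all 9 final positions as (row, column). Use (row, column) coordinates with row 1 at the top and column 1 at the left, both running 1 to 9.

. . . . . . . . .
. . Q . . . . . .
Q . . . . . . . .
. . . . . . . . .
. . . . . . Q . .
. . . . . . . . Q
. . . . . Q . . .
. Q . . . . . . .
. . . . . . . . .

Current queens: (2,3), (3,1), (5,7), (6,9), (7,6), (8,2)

Row 1: attacked by (2,3)→{2,3,4}; (3,1)→{1,3}; (5,7)→{3,7}; (6,9)→{4,9}; (7,6)→{6}; (8,2)→{2,9}. Safe: 5, 8. Place at column 8.
Row 4: attacked by (1,8)→{5,8}; (2,3)→{1,3,5}; (3,1)→{1,2}; (5,7)→{6,7,8}; (6,9)→{7,9}; (7,6)→{3,6,9}; (8,2)→{2,6}. Safe: 4. Place at column 4.
Row 9: attacked by (1,8)→{8}; (2,3)→{3}; (3,1)→{1,7}; (4,4)→{4,9}; (5,7)→{3,7}; (6,9)→{6,9}; (7,6)→{4,6,8}; (8,2)→{1,2,3}. Safe: 5. Place at column 5.
Columns [8, 3, 1, 4, 7, 9, 6, 2, 5], r−c [-7, -1, 2, 0, -2, -3, 1, 6, 4], r+c [9, 5, 4, 8, 12, 15, 13, 10, 14] are all distinct, so no two queens attack.

(1,8) (2,3) (3,1) (4,4) (5,7) (6,9) (7,6) (8,2) (9,5)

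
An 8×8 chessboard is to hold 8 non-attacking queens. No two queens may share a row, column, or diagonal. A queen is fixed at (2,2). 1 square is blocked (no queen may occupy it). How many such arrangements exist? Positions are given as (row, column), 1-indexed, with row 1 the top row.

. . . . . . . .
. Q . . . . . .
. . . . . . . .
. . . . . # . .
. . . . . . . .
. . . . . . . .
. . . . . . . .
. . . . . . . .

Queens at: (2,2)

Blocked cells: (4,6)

Branch on row 1: col 4 → 5; col 5 → 3; col 6 → 2; col 7 → 2; col 8 → 2.
Sum: 5 + 3 + 2 + 2 + 2 = 14.

14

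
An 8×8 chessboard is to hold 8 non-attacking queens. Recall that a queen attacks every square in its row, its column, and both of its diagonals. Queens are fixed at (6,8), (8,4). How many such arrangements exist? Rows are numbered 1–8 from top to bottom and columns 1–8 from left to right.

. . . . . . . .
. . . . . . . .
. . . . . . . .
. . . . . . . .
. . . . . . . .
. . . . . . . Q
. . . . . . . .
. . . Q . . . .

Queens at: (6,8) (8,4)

4

Branch on row 1: col 1 → 0; col 2 → 1; col 5 → 1; col 6 → 1; col 7 → 1.
Sum: 0 + 1 + 1 + 1 + 1 = 4.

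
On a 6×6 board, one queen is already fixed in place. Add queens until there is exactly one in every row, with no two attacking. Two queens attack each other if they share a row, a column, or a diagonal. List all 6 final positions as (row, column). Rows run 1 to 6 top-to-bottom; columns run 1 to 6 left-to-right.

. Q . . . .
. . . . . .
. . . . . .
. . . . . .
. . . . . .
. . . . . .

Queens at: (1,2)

(1,2) (2,4) (3,6) (4,1) (5,3) (6,5)

Row 2: attacked by (1,2)→{1,2,3}. Safe: 4, 5, 6. Place at column 4.
Row 3: attacked by (1,2)→{2,4}; (2,4)→{3,4,5}. Safe: 1, 6. Place at column 6.
Row 4: attacked by (1,2)→{2,5}; (2,4)→{2,4,6}; (3,6)→{5,6}. Safe: 1, 3. Place at column 1.
Row 5: attacked by (1,2)→{2,6}; (2,4)→{1,4}; (3,6)→{4,6}; (4,1)→{1,2}. Safe: 3, 5. Place at column 3.
Row 6: attacked by (1,2)→{2}; (2,4)→{4}; (3,6)→{3,6}; (4,1)→{1,3}; (5,3)→{2,3,4}. Safe: 5. Place at column 5.
Columns [2, 4, 6, 1, 3, 5], r−c [-1, -2, -3, 3, 2, 1], r+c [3, 6, 9, 5, 8, 11] are all distinct, so no two queens attack.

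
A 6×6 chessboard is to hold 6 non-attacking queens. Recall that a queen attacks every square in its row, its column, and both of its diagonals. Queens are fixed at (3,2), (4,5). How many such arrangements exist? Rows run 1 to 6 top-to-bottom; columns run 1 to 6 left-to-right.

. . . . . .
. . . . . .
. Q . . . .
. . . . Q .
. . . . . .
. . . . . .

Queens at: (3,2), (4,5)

Branch on row 1: col 1 → 0; col 3 → 1; col 6 → 0.
Sum: 0 + 1 + 0 = 1.

1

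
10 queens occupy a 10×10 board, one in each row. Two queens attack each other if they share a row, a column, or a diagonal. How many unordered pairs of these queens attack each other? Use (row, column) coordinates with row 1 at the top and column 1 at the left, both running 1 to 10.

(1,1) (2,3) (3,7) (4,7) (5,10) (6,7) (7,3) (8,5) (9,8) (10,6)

Same column: (2,3)–(7,3) (column 3); (3,7)–(4,7) (column 7); (3,7)–(6,7) (column 7); (4,7)–(6,7) (column 7).
Same diagonal: (2,3)–(6,7) (|2−6| = |3−7| = 4); (3,7)–(7,3) (|3−7| = |7−3| = 4); (6,7)–(8,5) (|6−8| = |7−5| = 2); (7,3)–(10,6) (|7−10| = |3−6| = 3).
Total attacking pairs: 8.

8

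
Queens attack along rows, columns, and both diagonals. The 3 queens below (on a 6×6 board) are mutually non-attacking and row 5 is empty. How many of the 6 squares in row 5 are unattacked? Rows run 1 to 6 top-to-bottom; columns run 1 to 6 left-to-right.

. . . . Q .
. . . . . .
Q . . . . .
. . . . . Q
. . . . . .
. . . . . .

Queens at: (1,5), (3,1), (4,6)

(1,5) attacks row 5 at column 5 and diagonals 1.
(3,1) attacks row 5 at column 1 and diagonals 3.
(4,6) attacks row 5 at column 6 and diagonals 5.
Attacked columns: {1, 3, 5, 6}. Safe: {2, 4}.

2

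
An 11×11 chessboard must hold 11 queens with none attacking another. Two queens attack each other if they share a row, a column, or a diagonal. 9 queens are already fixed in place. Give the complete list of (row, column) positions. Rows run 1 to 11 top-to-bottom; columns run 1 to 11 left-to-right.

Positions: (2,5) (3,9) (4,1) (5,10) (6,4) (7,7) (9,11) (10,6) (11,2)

Row 1: attacked by (2,5)→{4,5,6}; (3,9)→{7,9,11}; (4,1)→{1,4}; (5,10)→{6,10}; (6,4)→{4,9}; (7,7)→{1,7}; (9,11)→{3,11}; (10,6)→{6}; (11,2)→{2}. Safe: 8. Place at column 8.
Row 8: attacked by (1,8)→{1,8}; (2,5)→{5,11}; (3,9)→{4,9}; (4,1)→{1,5}; (5,10)→{7,10}; (6,4)→{2,4,6}; (7,7)→{6,7,8}; (9,11)→{10,11}; (10,6)→{4,6,8}; (11,2)→{2,5}. Safe: 3. Place at column 3.
Columns [8, 5, 9, 1, 10, 4, 7, 3, 11, 6, 2], r−c [-7, -3, -6, 3, -5, 2, 0, 5, -2, 4, 9], r+c [9, 7, 12, 5, 15, 10, 14, 11, 20, 16, 13] are all distinct, so no two queens attack.

(1,8) (2,5) (3,9) (4,1) (5,10) (6,4) (7,7) (8,3) (9,11) (10,6) (11,2)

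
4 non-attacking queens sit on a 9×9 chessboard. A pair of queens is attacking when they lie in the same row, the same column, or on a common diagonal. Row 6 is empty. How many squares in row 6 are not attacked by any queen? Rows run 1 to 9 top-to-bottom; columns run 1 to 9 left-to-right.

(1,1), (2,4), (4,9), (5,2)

(1,1) attacks row 6 at column 1 and diagonals 6.
(2,4) attacks row 6 at column 4 and diagonals 8.
(4,9) attacks row 6 at column 9 and diagonals 7.
(5,2) attacks row 6 at column 2 and diagonals 1, 3.
Attacked columns: {1, 2, 3, 4, 6, 7, 8, 9}. Safe: {5}.

1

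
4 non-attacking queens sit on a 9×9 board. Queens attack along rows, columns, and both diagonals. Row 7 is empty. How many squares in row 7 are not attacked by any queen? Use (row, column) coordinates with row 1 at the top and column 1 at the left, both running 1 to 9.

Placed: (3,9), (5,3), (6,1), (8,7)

1

(3,9) attacks row 7 at column 9 and diagonals 5.
(5,3) attacks row 7 at column 3 and diagonals 1, 5.
(6,1) attacks row 7 at column 1 and diagonals 2.
(8,7) attacks row 7 at column 7 and diagonals 6, 8.
Attacked columns: {1, 2, 3, 5, 6, 7, 8, 9}. Safe: {4}.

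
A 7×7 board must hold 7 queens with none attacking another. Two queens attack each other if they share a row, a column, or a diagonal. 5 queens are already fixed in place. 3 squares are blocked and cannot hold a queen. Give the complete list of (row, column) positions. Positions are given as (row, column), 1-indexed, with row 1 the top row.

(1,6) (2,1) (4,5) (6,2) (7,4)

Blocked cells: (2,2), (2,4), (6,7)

Row 3: attacked by (1,6)→{4,6}; (2,1)→{1,2}; (4,5)→{4,5,6}; (6,2)→{2,5}; (7,4)→{4}. Safe: 3, 7. Place at column 3.
Row 5: attacked by (1,6)→{2,6}; (2,1)→{1,4}; (3,3)→{1,3,5}; (4,5)→{4,5,6}; (6,2)→{1,2,3}; (7,4)→{2,4,6}. Safe: 7. Place at column 7.
Columns [6, 1, 3, 5, 7, 2, 4], r−c [-5, 1, 0, -1, -2, 4, 3], r+c [7, 3, 6, 9, 12, 8, 11] are all distinct, so no two queens attack.

(1,6) (2,1) (3,3) (4,5) (5,7) (6,2) (7,4)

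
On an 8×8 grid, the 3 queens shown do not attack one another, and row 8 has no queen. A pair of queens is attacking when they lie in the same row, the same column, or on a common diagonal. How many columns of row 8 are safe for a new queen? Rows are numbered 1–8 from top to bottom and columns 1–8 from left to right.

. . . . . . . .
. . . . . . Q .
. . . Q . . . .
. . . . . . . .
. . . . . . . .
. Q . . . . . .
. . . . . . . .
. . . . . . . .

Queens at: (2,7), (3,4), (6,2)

4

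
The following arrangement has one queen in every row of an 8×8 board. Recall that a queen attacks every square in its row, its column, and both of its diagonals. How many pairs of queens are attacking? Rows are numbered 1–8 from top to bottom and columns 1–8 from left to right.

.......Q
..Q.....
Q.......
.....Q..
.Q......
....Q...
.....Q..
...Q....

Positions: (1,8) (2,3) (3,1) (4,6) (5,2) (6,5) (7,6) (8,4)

Same column: (4,6)–(7,6) (column 6).
Same diagonal: (6,5)–(7,6) (|6−7| = |5−6| = 1).
Total attacking pairs: 2.

2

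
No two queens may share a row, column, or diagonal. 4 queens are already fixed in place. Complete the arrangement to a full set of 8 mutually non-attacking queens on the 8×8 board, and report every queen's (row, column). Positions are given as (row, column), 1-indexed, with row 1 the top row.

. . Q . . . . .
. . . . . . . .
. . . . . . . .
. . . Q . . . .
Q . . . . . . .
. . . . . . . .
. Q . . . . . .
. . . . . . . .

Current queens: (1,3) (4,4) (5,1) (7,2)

(1,3) (2,5) (3,8) (4,4) (5,1) (6,7) (7,2) (8,6)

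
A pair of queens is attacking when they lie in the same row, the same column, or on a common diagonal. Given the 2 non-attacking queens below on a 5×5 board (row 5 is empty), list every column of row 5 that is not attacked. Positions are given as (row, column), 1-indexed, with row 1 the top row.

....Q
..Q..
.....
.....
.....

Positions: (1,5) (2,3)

(1,5) attacks row 5 at column 5 and diagonals 1.
(2,3) attacks row 5 at column 3.
Attacked columns: {1, 3, 5}. Safe: {2, 4}.

columns 2, 4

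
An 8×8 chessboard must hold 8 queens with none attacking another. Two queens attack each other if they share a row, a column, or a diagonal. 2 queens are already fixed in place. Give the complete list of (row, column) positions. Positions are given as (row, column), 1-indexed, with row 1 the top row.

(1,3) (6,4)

(1,3) (2,5) (3,2) (4,8) (5,6) (6,4) (7,7) (8,1)

Row 2: attacked by (1,3)→{2,3,4}; (6,4)→{4,8}. Safe: 1, 5, 6, 7. Place at column 5.
Row 3: attacked by (1,3)→{1,3,5}; (2,5)→{4,5,6}; (6,4)→{1,4,7}. Safe: 2, 8. Place at column 2.
Row 4: attacked by (1,3)→{3,6}; (2,5)→{3,5,7}; (3,2)→{1,2,3}; (6,4)→{2,4,6}. Safe: 8. Place at column 8.
Row 5: attacked by (1,3)→{3,7}; (2,5)→{2,5,8}; (3,2)→{2,4}; (4,8)→{7,8}; (6,4)→{3,4,5}. Safe: 1, 6. Place at column 6.
Row 7: attacked by (1,3)→{3}; (2,5)→{5}; (3,2)→{2,6}; (4,8)→{5,8}; (5,6)→{4,6,8}; (6,4)→{3,4,5}. Safe: 1, 7. Place at column 7.
Row 8: attacked by (1,3)→{3}; (2,5)→{5}; (3,2)→{2,7}; (4,8)→{4,8}; (5,6)→{3,6}; (6,4)→{2,4,6}; (7,7)→{6,7,8}. Safe: 1. Place at column 1.
Columns [3, 5, 2, 8, 6, 4, 7, 1], r−c [-2, -3, 1, -4, -1, 2, 0, 7], r+c [4, 7, 5, 12, 11, 10, 14, 9] are all distinct, so no two queens attack.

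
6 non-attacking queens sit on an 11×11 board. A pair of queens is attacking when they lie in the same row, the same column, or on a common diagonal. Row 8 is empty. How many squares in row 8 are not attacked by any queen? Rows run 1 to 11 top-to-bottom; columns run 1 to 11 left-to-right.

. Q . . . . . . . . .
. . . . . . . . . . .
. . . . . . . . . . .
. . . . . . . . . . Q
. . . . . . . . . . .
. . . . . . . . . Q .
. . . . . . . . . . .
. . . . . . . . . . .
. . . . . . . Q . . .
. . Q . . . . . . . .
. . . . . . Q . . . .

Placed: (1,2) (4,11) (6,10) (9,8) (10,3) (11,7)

1

(1,2) attacks row 8 at column 2 and diagonals 9.
(4,11) attacks row 8 at column 11 and diagonals 7.
(6,10) attacks row 8 at column 10 and diagonals 8.
(9,8) attacks row 8 at column 8 and diagonals 7, 9.
(10,3) attacks row 8 at column 3 and diagonals 1, 5.
(11,7) attacks row 8 at column 7 and diagonals 4, 10.
Attacked columns: {1, 2, 3, 4, 5, 7, 8, 9, 10, 11}. Safe: {6}.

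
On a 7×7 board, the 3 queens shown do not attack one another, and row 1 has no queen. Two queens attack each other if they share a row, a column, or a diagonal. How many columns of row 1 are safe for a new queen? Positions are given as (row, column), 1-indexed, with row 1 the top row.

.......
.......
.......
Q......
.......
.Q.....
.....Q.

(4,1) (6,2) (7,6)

2

(4,1) attacks row 1 at column 1 and diagonals 4.
(6,2) attacks row 1 at column 2 and diagonals 7.
(7,6) attacks row 1 at column 6.
Attacked columns: {1, 2, 4, 6, 7}. Safe: {3, 5}.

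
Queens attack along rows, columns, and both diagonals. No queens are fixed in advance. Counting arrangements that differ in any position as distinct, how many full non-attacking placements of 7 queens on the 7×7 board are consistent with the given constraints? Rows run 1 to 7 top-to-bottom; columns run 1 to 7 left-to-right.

Branch on row 1: col 1 → 4; col 2 → 7; col 3 → 6; col 4 → 6; col 5 → 6; col 6 → 7; col 7 → 4.
Sum: 4 + 7 + 6 + 6 + 6 + 7 + 4 = 40.
(This is the classic 7-queens count.)

40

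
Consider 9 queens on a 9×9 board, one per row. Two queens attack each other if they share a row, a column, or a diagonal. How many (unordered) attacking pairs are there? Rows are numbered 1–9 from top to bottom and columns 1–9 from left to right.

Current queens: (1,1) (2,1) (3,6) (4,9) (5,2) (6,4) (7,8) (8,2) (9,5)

Same column: (1,1)–(2,1) (column 1); (5,2)–(8,2) (column 2).
Same diagonal: (6,4)–(8,2) (|6−8| = |4−2| = 2).
Total attacking pairs: 3.

3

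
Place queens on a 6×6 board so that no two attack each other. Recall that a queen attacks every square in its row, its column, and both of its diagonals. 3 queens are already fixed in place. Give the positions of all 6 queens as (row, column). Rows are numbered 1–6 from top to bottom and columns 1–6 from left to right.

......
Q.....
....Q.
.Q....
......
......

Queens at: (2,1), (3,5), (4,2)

Row 1: attacked by (2,1)→{1,2}; (3,5)→{3,5}; (4,2)→{2,5}. Safe: 4, 6. Place at column 4.
Row 5: attacked by (1,4)→{4}; (2,1)→{1,4}; (3,5)→{3,5}; (4,2)→{1,2,3}. Safe: 6. Place at column 6.
Row 6: attacked by (1,4)→{4}; (2,1)→{1,5}; (3,5)→{2,5}; (4,2)→{2,4}; (5,6)→{5,6}. Safe: 3. Place at column 3.
Columns [4, 1, 5, 2, 6, 3], r−c [-3, 1, -2, 2, -1, 3], r+c [5, 3, 8, 6, 11, 9] are all distinct, so no two queens attack.

(1,4) (2,1) (3,5) (4,2) (5,6) (6,3)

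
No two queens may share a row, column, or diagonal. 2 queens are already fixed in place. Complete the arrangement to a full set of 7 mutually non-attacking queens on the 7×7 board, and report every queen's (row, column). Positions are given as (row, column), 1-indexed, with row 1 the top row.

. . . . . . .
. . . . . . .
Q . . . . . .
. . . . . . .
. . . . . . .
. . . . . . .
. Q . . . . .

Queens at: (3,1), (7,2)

Row 1: attacked by (3,1)→{1,3}; (7,2)→{2}. Safe: 4, 5, 6, 7. Place at column 6.
Row 2: attacked by (1,6)→{5,6,7}; (3,1)→{1,2}; (7,2)→{2,7}. Safe: 3, 4. Place at column 3.
Row 4: attacked by (1,6)→{3,6}; (2,3)→{1,3,5}; (3,1)→{1,2}; (7,2)→{2,5}. Safe: 4, 7. Place at column 4.
Row 5: attacked by (1,6)→{2,6}; (2,3)→{3,6}; (3,1)→{1,3}; (4,4)→{3,4,5}; (7,2)→{2,4}. Safe: 7. Place at column 7.
Row 6: attacked by (1,6)→{1,6}; (2,3)→{3,7}; (3,1)→{1,4}; (4,4)→{2,4,6}; (5,7)→{6,7}; (7,2)→{1,2,3}. Safe: 5. Place at column 5.
Columns [6, 3, 1, 4, 7, 5, 2], r−c [-5, -1, 2, 0, -2, 1, 5], r+c [7, 5, 4, 8, 12, 11, 9] are all distinct, so no two queens attack.

(1,6) (2,3) (3,1) (4,4) (5,7) (6,5) (7,2)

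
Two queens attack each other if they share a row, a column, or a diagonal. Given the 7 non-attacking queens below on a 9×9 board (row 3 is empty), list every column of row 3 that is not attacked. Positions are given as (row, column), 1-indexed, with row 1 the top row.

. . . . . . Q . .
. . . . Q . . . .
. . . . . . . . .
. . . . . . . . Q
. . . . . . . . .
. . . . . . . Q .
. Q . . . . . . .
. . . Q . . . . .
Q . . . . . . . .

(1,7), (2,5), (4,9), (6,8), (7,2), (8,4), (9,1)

columns 3

(1,7) attacks row 3 at column 7 and diagonals 5, 9.
(2,5) attacks row 3 at column 5 and diagonals 4, 6.
(4,9) attacks row 3 at column 9 and diagonals 8.
(6,8) attacks row 3 at column 8 and diagonals 5.
(7,2) attacks row 3 at column 2 and diagonals 6.
(8,4) attacks row 3 at column 4 and diagonals 9.
(9,1) attacks row 3 at column 1 and diagonals 7.
Attacked columns: {1, 2, 4, 5, 6, 7, 8, 9}. Safe: {3}.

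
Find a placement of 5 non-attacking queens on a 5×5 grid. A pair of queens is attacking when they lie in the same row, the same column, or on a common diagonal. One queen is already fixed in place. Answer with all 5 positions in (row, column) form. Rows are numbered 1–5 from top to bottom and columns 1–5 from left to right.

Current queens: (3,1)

(1,5) (2,3) (3,1) (4,4) (5,2)

Row 1: attacked by (3,1)→{1,3}. Safe: 2, 4, 5. Place at column 5.
Row 2: attacked by (1,5)→{4,5}; (3,1)→{1,2}. Safe: 3. Place at column 3.
Row 4: attacked by (1,5)→{2,5}; (2,3)→{1,3,5}; (3,1)→{1,2}. Safe: 4. Place at column 4.
Row 5: attacked by (1,5)→{1,5}; (2,3)→{3}; (3,1)→{1,3}; (4,4)→{3,4,5}. Safe: 2. Place at column 2.
Columns [5, 3, 1, 4, 2], r−c [-4, -1, 2, 0, 3], r+c [6, 5, 4, 8, 7] are all distinct, so no two queens attack.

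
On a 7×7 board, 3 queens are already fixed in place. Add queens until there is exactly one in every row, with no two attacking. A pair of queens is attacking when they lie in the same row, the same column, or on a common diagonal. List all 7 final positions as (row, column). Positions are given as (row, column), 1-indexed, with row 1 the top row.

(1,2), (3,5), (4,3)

Row 2: attacked by (1,2)→{1,2,3}; (3,5)→{4,5,6}; (4,3)→{1,3,5}. Safe: 7. Place at column 7.
Row 5: attacked by (1,2)→{2,6}; (2,7)→{4,7}; (3,5)→{3,5,7}; (4,3)→{2,3,4}. Safe: 1. Place at column 1.
Row 6: attacked by (1,2)→{2,7}; (2,7)→{3,7}; (3,5)→{2,5}; (4,3)→{1,3,5}; (5,1)→{1,2}. Safe: 4, 6. Place at column 6.
Row 7: attacked by (1,2)→{2}; (2,7)→{2,7}; (3,5)→{1,5}; (4,3)→{3,6}; (5,1)→{1,3}; (6,6)→{5,6,7}. Safe: 4. Place at column 4.
Columns [2, 7, 5, 3, 1, 6, 4], r−c [-1, -5, -2, 1, 4, 0, 3], r+c [3, 9, 8, 7, 6, 12, 11] are all distinct, so no two queens attack.

(1,2) (2,7) (3,5) (4,3) (5,1) (6,6) (7,4)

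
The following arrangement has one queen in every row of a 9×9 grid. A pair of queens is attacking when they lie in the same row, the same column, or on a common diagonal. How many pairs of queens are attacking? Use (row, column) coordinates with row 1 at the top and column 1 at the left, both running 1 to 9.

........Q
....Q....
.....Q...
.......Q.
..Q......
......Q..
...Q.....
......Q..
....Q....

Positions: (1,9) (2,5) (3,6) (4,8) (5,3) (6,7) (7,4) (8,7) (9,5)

Same column: (2,5)–(9,5) (column 5); (6,7)–(8,7) (column 7).
Same diagonal: (2,5)–(3,6) (|2−3| = |5−6| = 1).
Total attacking pairs: 3.

3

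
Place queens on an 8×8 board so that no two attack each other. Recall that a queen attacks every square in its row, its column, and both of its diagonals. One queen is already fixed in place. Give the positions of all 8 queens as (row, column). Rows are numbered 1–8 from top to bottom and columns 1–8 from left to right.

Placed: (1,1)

(1,1) (2,5) (3,8) (4,6) (5,3) (6,7) (7,2) (8,4)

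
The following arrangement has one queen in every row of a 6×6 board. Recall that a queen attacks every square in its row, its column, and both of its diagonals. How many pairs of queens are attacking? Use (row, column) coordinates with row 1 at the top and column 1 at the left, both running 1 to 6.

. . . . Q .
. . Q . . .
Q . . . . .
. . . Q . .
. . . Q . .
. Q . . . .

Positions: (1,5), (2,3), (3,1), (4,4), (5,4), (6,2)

2

Same column: (4,4)–(5,4) (column 4).
Same diagonal: (4,4)–(6,2) (|4−6| = |4−2| = 2).
Total attacking pairs: 2.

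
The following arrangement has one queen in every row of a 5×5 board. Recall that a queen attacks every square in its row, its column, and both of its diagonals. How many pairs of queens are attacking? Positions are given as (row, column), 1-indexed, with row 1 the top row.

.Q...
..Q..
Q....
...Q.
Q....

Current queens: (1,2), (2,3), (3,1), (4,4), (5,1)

Same column: (3,1)–(5,1) (column 1).
Same diagonal: (1,2)–(2,3) (|1−2| = |2−3| = 1).
Total attacking pairs: 2.

2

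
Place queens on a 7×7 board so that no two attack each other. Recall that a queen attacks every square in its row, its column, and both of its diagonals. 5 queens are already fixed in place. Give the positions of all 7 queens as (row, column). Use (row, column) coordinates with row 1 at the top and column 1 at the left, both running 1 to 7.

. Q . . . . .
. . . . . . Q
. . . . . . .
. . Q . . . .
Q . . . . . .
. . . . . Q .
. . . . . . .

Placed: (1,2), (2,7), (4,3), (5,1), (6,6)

Row 3: attacked by (1,2)→{2,4}; (2,7)→{6,7}; (4,3)→{2,3,4}; (5,1)→{1,3}; (6,6)→{3,6}. Safe: 5. Place at column 5.
Row 7: attacked by (1,2)→{2}; (2,7)→{2,7}; (3,5)→{1,5}; (4,3)→{3,6}; (5,1)→{1,3}; (6,6)→{5,6,7}. Safe: 4. Place at column 4.
Columns [2, 7, 5, 3, 1, 6, 4], r−c [-1, -5, -2, 1, 4, 0, 3], r+c [3, 9, 8, 7, 6, 12, 11] are all distinct, so no two queens attack.

(1,2) (2,7) (3,5) (4,3) (5,1) (6,6) (7,4)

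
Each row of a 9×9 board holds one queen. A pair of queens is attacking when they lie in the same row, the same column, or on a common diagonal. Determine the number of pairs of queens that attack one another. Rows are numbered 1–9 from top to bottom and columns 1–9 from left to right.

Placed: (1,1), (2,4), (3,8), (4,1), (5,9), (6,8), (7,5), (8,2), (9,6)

5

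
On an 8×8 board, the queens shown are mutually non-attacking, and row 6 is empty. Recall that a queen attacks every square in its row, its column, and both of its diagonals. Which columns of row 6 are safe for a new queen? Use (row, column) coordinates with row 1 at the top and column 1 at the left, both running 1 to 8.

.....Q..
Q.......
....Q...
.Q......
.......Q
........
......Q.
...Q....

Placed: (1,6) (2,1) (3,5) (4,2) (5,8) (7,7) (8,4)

(1,6) attacks row 6 at column 6 and diagonals 1.
(2,1) attacks row 6 at column 1 and diagonals 5.
(3,5) attacks row 6 at column 5 and diagonals 2, 8.
(4,2) attacks row 6 at column 2 and diagonals 4.
(5,8) attacks row 6 at column 8 and diagonals 7.
(7,7) attacks row 6 at column 7 and diagonals 6, 8.
(8,4) attacks row 6 at column 4 and diagonals 2, 6.
Attacked columns: {1, 2, 4, 5, 6, 7, 8}. Safe: {3}.

columns 3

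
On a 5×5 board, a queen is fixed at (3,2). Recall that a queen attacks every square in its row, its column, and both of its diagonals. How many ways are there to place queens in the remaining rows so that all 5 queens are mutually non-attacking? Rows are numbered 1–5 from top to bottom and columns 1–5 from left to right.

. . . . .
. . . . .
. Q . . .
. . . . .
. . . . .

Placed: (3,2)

Branch on row 1: col 1 → 1; col 3 → 1; col 5 → 0.
Sum: 1 + 1 + 0 = 2.

2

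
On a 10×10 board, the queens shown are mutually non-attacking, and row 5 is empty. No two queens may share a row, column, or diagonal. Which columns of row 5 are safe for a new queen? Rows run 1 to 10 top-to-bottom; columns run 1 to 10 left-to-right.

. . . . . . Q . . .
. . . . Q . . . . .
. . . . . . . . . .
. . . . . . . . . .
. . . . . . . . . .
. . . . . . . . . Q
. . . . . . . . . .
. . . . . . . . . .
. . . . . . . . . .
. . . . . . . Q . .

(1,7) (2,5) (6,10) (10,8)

columns 1, 4, 6

(1,7) attacks row 5 at column 7 and diagonals 3.
(2,5) attacks row 5 at column 5 and diagonals 2, 8.
(6,10) attacks row 5 at column 10 and diagonals 9.
(10,8) attacks row 5 at column 8 and diagonals 3.
Attacked columns: {2, 3, 5, 7, 8, 9, 10}. Safe: {1, 4, 6}.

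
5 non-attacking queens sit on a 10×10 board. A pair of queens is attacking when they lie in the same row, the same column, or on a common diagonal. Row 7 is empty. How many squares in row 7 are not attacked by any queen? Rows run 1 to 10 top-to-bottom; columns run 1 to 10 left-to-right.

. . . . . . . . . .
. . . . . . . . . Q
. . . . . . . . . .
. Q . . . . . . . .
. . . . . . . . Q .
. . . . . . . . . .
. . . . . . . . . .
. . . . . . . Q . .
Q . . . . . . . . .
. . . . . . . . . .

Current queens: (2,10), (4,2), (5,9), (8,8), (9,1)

(2,10) attacks row 7 at column 10 and diagonals 5.
(4,2) attacks row 7 at column 2 and diagonals 5.
(5,9) attacks row 7 at column 9 and diagonals 7.
(8,8) attacks row 7 at column 8 and diagonals 7, 9.
(9,1) attacks row 7 at column 1 and diagonals 3.
Attacked columns: {1, 2, 3, 5, 7, 8, 9, 10}. Safe: {4, 6}.

2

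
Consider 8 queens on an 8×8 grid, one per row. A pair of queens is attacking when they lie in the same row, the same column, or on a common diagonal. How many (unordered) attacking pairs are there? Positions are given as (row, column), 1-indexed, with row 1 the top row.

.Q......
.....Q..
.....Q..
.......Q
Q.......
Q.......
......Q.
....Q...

Same column: (2,6)–(3,6) (column 6); (5,1)–(6,1) (column 1).
Same diagonal: (2,6)–(4,8) (|2−4| = |6−8| = 2).
Total attacking pairs: 3.

3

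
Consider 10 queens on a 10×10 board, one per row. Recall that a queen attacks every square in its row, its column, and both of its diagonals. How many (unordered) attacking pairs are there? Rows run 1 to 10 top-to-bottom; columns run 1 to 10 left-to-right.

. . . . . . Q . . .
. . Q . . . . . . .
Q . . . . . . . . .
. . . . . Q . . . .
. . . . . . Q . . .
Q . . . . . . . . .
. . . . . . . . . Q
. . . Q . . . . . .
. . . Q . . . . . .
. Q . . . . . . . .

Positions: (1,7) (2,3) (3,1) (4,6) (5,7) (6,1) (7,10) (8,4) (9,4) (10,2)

8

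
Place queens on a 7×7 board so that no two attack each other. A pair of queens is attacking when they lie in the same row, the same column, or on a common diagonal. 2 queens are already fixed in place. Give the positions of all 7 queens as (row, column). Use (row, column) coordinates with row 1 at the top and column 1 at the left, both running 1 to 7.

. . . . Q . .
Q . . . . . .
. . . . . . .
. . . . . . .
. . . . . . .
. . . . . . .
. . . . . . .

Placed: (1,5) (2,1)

(1,5) (2,1) (3,6) (4,4) (5,2) (6,7) (7,3)

Row 3: attacked by (1,5)→{3,5,7}; (2,1)→{1,2}. Safe: 4, 6. Place at column 6.
Row 4: attacked by (1,5)→{2,5}; (2,1)→{1,3}; (3,6)→{5,6,7}. Safe: 4. Place at column 4.
Row 5: attacked by (1,5)→{1,5}; (2,1)→{1,4}; (3,6)→{4,6}; (4,4)→{3,4,5}. Safe: 2, 7. Place at column 2.
Row 6: attacked by (1,5)→{5}; (2,1)→{1,5}; (3,6)→{3,6}; (4,4)→{2,4,6}; (5,2)→{1,2,3}. Safe: 7. Place at column 7.
Row 7: attacked by (1,5)→{5}; (2,1)→{1,6}; (3,6)→{2,6}; (4,4)→{1,4,7}; (5,2)→{2,4}; (6,7)→{6,7}. Safe: 3. Place at column 3.
Columns [5, 1, 6, 4, 2, 7, 3], r−c [-4, 1, -3, 0, 3, -1, 4], r+c [6, 3, 9, 8, 7, 13, 10] are all distinct, so no two queens attack.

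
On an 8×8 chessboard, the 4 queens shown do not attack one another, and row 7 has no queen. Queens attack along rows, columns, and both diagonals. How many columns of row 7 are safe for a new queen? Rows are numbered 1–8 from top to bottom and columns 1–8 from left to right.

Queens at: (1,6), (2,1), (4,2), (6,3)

2

(1,6) attacks row 7 at column 6.
(2,1) attacks row 7 at column 1 and diagonals 6.
(4,2) attacks row 7 at column 2 and diagonals 5.
(6,3) attacks row 7 at column 3 and diagonals 2, 4.
Attacked columns: {1, 2, 3, 4, 5, 6}. Safe: {7, 8}.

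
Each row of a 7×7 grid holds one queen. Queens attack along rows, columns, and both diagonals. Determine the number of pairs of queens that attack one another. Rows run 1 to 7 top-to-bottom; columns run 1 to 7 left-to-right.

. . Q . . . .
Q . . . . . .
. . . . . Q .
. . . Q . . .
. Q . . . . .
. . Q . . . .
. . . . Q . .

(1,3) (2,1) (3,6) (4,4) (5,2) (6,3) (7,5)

3

Same column: (1,3)–(6,3) (column 3).
Same diagonal: (3,6)–(6,3) (|3−6| = |6−3| = 3); (5,2)–(6,3) (|5−6| = |2−3| = 1).
Total attacking pairs: 3.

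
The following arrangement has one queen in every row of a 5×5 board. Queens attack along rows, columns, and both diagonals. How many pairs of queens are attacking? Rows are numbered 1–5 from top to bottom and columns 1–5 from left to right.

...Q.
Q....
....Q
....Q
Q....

Same column: (2,1)–(5,1) (column 1); (3,5)–(4,5) (column 5).
Total attacking pairs: 2.

2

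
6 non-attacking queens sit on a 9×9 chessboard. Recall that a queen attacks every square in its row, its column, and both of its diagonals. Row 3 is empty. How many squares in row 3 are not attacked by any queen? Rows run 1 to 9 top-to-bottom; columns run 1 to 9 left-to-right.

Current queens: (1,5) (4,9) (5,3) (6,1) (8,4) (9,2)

(1,5) attacks row 3 at column 5 and diagonals 3, 7.
(4,9) attacks row 3 at column 9 and diagonals 8.
(5,3) attacks row 3 at column 3 and diagonals 1, 5.
(6,1) attacks row 3 at column 1 and diagonals 4.
(8,4) attacks row 3 at column 4 and diagonals 9.
(9,2) attacks row 3 at column 2 and diagonals 8.
Attacked columns: {1, 2, 3, 4, 5, 7, 8, 9}. Safe: {6}.

1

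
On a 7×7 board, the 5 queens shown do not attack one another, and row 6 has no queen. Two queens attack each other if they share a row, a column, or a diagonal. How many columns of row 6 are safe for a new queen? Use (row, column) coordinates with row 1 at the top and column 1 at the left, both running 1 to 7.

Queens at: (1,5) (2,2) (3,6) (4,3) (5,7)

1

(1,5) attacks row 6 at column 5.
(2,2) attacks row 6 at column 2 and diagonals 6.
(3,6) attacks row 6 at column 6 and diagonals 3.
(4,3) attacks row 6 at column 3 and diagonals 1, 5.
(5,7) attacks row 6 at column 7 and diagonals 6.
Attacked columns: {1, 2, 3, 5, 6, 7}. Safe: {4}.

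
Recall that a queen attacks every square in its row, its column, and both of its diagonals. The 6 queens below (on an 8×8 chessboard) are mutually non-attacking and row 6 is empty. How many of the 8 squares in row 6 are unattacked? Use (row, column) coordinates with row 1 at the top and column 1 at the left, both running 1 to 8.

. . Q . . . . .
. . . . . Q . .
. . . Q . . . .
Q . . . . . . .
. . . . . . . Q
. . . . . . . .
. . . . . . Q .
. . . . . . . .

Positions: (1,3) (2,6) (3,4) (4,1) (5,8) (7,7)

1

(1,3) attacks row 6 at column 3 and diagonals 8.
(2,6) attacks row 6 at column 6 and diagonals 2.
(3,4) attacks row 6 at column 4 and diagonals 1, 7.
(4,1) attacks row 6 at column 1 and diagonals 3.
(5,8) attacks row 6 at column 8 and diagonals 7.
(7,7) attacks row 6 at column 7 and diagonals 6, 8.
Attacked columns: {1, 2, 3, 4, 6, 7, 8}. Safe: {5}.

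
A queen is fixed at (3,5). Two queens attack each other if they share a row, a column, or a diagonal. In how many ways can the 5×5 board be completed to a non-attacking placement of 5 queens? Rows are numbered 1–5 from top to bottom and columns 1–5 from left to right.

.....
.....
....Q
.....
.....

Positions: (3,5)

2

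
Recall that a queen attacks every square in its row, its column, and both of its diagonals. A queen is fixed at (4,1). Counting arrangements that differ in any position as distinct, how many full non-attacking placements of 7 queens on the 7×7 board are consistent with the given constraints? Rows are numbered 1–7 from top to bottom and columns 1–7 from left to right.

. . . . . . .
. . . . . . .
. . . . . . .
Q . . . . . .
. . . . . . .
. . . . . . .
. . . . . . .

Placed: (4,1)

Branch on row 1: col 2 → 2; col 3 → 1; col 5 → 0; col 6 → 2; col 7 → 1.
Sum: 2 + 1 + 0 + 2 + 1 = 6.

6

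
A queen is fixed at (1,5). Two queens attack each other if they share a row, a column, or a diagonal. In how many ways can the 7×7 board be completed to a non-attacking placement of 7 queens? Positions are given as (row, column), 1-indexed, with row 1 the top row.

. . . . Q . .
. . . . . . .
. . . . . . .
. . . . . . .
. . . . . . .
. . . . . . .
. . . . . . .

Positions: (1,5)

6

Branch on row 2: col 1 → 2; col 2 → 1; col 3 → 1; col 7 → 2.
Sum: 2 + 1 + 1 + 2 = 6.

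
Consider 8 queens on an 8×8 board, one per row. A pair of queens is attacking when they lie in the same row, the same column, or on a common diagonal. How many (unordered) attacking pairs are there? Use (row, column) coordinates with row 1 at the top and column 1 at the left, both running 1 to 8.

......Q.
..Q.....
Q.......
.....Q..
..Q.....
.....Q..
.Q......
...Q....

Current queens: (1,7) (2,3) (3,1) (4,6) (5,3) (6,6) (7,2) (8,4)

5

Same column: (2,3)–(5,3) (column 3); (4,6)–(6,6) (column 6).
Same diagonal: (1,7)–(5,3) (|1−5| = |7−3| = 4); (3,1)–(5,3) (|3−5| = |1−3| = 2); (6,6)–(8,4) (|6−8| = |6−4| = 2).
Total attacking pairs: 5.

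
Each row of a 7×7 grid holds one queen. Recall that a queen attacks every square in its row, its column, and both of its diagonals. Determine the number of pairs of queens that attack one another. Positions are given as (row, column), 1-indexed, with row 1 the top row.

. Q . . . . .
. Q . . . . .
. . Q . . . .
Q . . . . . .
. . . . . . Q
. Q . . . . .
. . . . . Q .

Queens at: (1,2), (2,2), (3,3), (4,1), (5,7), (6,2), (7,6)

4

Same column: (1,2)–(2,2) (column 2); (1,2)–(6,2) (column 2); (2,2)–(6,2) (column 2).
Same diagonal: (2,2)–(3,3) (|2−3| = |2−3| = 1).
Total attacking pairs: 4.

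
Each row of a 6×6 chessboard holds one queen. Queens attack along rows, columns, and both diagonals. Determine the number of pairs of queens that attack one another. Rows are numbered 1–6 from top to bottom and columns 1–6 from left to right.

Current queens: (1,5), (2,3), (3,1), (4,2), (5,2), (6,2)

5

Same column: (4,2)–(5,2) (column 2); (4,2)–(6,2) (column 2); (5,2)–(6,2) (column 2).
Same diagonal: (1,5)–(4,2) (|1−4| = |5−2| = 3); (3,1)–(4,2) (|3−4| = |1−2| = 1).
Total attacking pairs: 5.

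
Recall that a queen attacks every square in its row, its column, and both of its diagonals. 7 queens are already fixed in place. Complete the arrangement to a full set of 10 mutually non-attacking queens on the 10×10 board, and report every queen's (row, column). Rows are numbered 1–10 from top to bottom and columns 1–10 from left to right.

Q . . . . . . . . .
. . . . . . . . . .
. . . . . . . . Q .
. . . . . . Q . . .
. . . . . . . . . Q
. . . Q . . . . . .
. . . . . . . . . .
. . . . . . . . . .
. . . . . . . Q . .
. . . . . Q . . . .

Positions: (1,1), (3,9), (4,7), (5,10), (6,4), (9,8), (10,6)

(1,1) (2,3) (3,9) (4,7) (5,10) (6,4) (7,2) (8,5) (9,8) (10,6)

Row 2: attacked by (1,1)→{1,2}; (3,9)→{8,9,10}; (4,7)→{5,7,9}; (5,10)→{7,10}; (6,4)→{4,8}; (9,8)→{1,8}; (10,6)→{6}. Safe: 3. Place at column 3.
Row 7: attacked by (1,1)→{1,7}; (2,3)→{3,8}; (3,9)→{5,9}; (4,7)→{4,7,10}; (5,10)→{8,10}; (6,4)→{3,4,5}; (9,8)→{6,8,10}; (10,6)→{3,6,9}. Safe: 2. Place at column 2.
Row 8: attacked by (1,1)→{1,8}; (2,3)→{3,9}; (3,9)→{4,9}; (4,7)→{3,7}; (5,10)→{7,10}; (6,4)→{2,4,6}; (7,2)→{1,2,3}; (9,8)→{7,8,9}; (10,6)→{4,6,8}. Safe: 5. Place at column 5.
Columns [1, 3, 9, 7, 10, 4, 2, 5, 8, 6], r−c [0, -1, -6, -3, -5, 2, 5, 3, 1, 4], r+c [2, 5, 12, 11, 15, 10, 9, 13, 17, 16] are all distinct, so no two queens attack.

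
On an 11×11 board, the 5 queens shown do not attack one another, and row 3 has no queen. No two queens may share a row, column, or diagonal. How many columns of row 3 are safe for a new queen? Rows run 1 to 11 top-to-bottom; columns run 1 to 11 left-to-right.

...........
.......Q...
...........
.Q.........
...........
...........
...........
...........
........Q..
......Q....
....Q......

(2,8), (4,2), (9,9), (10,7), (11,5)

(2,8) attacks row 3 at column 8 and diagonals 7, 9.
(4,2) attacks row 3 at column 2 and diagonals 1, 3.
(9,9) attacks row 3 at column 9 and diagonals 3.
(10,7) attacks row 3 at column 7.
(11,5) attacks row 3 at column 5.
Attacked columns: {1, 2, 3, 5, 7, 8, 9}. Safe: {4, 6, 10, 11}.

4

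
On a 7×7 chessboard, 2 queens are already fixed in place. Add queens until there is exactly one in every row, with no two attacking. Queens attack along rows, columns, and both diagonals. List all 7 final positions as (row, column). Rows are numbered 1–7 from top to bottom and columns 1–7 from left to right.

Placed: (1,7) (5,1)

(1,7) (2,2) (3,4) (4,6) (5,1) (6,3) (7,5)

Row 2: attacked by (1,7)→{6,7}; (5,1)→{1,4}. Safe: 2, 3, 5. Place at column 2.
Row 3: attacked by (1,7)→{5,7}; (2,2)→{1,2,3}; (5,1)→{1,3}. Safe: 4, 6. Place at column 4.
Row 4: attacked by (1,7)→{4,7}; (2,2)→{2,4}; (3,4)→{3,4,5}; (5,1)→{1,2}. Safe: 6. Place at column 6.
Row 6: attacked by (1,7)→{2,7}; (2,2)→{2,6}; (3,4)→{1,4,7}; (4,6)→{4,6}; (5,1)→{1,2}. Safe: 3, 5. Place at column 3.
Row 7: attacked by (1,7)→{1,7}; (2,2)→{2,7}; (3,4)→{4}; (4,6)→{3,6}; (5,1)→{1,3}; (6,3)→{2,3,4}. Safe: 5. Place at column 5.
Columns [7, 2, 4, 6, 1, 3, 5], r−c [-6, 0, -1, -2, 4, 3, 2], r+c [8, 4, 7, 10, 6, 9, 12] are all distinct, so no two queens attack.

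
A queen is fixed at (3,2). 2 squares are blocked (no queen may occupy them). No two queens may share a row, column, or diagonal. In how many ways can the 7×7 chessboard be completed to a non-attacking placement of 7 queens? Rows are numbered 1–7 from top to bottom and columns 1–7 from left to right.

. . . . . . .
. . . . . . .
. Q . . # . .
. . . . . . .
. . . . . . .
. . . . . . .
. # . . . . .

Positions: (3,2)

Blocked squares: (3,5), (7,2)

6

Branch on row 1: col 1 → 1; col 3 → 2; col 5 → 2; col 6 → 1; col 7 → 0.
Sum: 1 + 2 + 2 + 1 + 0 = 6.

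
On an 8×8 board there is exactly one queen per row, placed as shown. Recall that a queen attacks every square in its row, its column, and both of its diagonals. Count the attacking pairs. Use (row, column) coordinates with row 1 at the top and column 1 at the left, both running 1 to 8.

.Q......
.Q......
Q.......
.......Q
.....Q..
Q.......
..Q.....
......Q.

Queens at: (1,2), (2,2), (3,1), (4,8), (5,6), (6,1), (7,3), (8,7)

Same column: (1,2)–(2,2) (column 2); (3,1)–(6,1) (column 1).
Same diagonal: (1,2)–(5,6) (|1−5| = |2−6| = 4); (2,2)–(3,1) (|2−3| = |2−1| = 1).
Total attacking pairs: 4.

4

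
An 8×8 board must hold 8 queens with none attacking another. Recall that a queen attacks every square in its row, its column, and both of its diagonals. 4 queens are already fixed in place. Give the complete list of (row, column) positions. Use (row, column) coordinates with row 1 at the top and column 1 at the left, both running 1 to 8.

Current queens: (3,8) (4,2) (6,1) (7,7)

Row 1: attacked by (3,8)→{6,8}; (4,2)→{2,5}; (6,1)→{1,6}; (7,7)→{1,7}. Safe: 3, 4. Place at column 3.
Row 2: attacked by (1,3)→{2,3,4}; (3,8)→{7,8}; (4,2)→{2,4}; (6,1)→{1,5}; (7,7)→{2,7}. Safe: 6. Place at column 6.
Row 5: attacked by (1,3)→{3,7}; (2,6)→{3,6}; (3,8)→{6,8}; (4,2)→{1,2,3}; (6,1)→{1,2}; (7,7)→{5,7}. Safe: 4. Place at column 4.
Row 8: attacked by (1,3)→{3}; (2,6)→{6}; (3,8)→{3,8}; (4,2)→{2,6}; (5,4)→{1,4,7}; (6,1)→{1,3}; (7,7)→{6,7,8}. Safe: 5. Place at column 5.
Columns [3, 6, 8, 2, 4, 1, 7, 5], r−c [-2, -4, -5, 2, 1, 5, 0, 3], r+c [4, 8, 11, 6, 9, 7, 14, 13] are all distinct, so no two queens attack.

(1,3) (2,6) (3,8) (4,2) (5,4) (6,1) (7,7) (8,5)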